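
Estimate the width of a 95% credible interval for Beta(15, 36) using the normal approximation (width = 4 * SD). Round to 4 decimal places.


For Beta(a,b): Var = ab/((a+b)^2(a+b+1))
Var = 0.004, SD = 0.0632
Approximate 95% CI width = 4 * 0.0632 = 0.2527

0.2527


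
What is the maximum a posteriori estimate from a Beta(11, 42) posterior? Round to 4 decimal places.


The MAP estimate equals the mode of the distribution.
Mode of Beta(a,b) = (a-1)/(a+b-2)
= 10/51
= 0.1961

0.1961


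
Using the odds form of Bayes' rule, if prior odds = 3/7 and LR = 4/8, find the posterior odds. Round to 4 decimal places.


Bayes' rule in odds form: posterior odds = prior odds * LR
= (3 * 4) / (7 * 8)
= 12/56 = 0.2143

0.2143


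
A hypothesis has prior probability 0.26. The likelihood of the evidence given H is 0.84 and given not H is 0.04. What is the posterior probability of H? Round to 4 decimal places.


Using Bayes' theorem:
P(E) = 0.26 * 0.84 + 0.74 * 0.04
P(E) = 0.248
P(H|E) = (0.26 * 0.84) / 0.248 = 0.8806

0.8806


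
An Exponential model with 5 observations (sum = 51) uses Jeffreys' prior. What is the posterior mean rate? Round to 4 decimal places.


Posterior Gamma(5, 51)
E[lambda] = 5/51 = 0.098

0.098


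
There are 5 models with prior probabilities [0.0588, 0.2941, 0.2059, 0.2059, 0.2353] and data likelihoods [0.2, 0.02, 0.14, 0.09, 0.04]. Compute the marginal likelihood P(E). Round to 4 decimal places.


P(E) = sum over models of P(M_i) * P(E|M_i)
= 0.0588*0.2 + 0.2941*0.02 + 0.2059*0.14 + 0.2059*0.09 + 0.2353*0.04
= 0.0744

0.0744


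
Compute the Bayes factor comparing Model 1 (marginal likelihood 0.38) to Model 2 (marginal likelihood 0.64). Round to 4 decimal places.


BF12 = marginal likelihood of M1 / marginal likelihood of M2
= 0.38/0.64
= 0.5938

0.5938


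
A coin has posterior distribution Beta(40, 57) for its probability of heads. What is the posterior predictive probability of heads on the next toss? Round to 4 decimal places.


Posterior predictive = E[theta] = alpha/(alpha+beta)
= 40/97
= 0.4124

0.4124


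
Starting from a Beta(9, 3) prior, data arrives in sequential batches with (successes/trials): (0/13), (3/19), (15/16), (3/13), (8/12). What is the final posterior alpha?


In sequential Bayesian updating, we sum all successes.
Total successes = 29
Final alpha = 9 + 29 = 38

38


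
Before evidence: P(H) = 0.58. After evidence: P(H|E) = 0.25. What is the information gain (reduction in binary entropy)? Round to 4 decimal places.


Prior entropy = 0.9815
Posterior entropy = 0.8113
Information gain = 0.9815 - 0.8113 = 0.1702

0.1702


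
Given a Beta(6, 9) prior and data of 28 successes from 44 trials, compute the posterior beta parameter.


Number of failures = 44 - 28 = 16
Posterior beta = 9 + 16 = 25

25


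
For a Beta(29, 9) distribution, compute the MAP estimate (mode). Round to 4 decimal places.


MAP = mode = (a-1)/(a+b-2)
= (29-1)/(29+9-2)
= 28/36 = 0.7778

0.7778


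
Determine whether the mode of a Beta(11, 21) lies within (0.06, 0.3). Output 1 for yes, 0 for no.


First find the mode: (a-1)/(a+b-2) = 0.3333
Is 0.3333 in (0.06, 0.3)? 0

0


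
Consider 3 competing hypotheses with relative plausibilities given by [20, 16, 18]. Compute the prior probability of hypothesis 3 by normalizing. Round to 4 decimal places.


Sum of weights = 20 + 16 + 18 = 54
Normalized prior for H3 = 18 / 54
= 0.3333

0.3333


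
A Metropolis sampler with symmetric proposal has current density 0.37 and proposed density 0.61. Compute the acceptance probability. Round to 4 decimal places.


For symmetric proposals, acceptance = min(1, pi(x*)/pi(x))
= min(1, 0.61/0.37)
= min(1, 1.6486) = 1.0

1.0


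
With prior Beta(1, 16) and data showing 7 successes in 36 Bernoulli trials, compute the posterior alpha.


Conjugate update: alpha_posterior = alpha_prior + k
= 1 + 7 = 8

8


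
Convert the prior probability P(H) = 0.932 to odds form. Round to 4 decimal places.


P(not H) = 1 - 0.932 = 0.068
Odds = 0.932 / 0.068 = 13.7059

13.7059


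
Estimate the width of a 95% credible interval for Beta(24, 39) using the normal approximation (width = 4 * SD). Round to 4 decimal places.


For Beta(a,b): Var = ab/((a+b)^2(a+b+1))
Var = 0.0037, SD = 0.0607
Approximate 95% CI width = 4 * 0.0607 = 0.2428

0.2428


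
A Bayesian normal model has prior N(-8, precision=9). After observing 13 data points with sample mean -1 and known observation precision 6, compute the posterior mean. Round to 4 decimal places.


Posterior mean = (prior_precision * prior_mean + n * data_precision * data_mean) / (prior_precision + n * data_precision)
Numerator = 9*-8 + 13*6*-1 = -150
Denominator = 9 + 13*6 = 87
Posterior mean = -1.7241

-1.7241


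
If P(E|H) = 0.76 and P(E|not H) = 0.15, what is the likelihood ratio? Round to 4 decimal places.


Likelihood ratio = P(E|H) / P(E|not H)
= 0.76 / 0.15
= 5.0667

5.0667


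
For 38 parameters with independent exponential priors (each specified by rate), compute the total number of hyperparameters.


A exponential prior has 1 hyperparameter per parameter.
Total = 38 * 1 = 38

38


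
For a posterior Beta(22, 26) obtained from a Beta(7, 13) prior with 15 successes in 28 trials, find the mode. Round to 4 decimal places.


Mode = (alpha - 1) / (alpha + beta - 2)
= 21 / 46
= 0.4565

0.4565


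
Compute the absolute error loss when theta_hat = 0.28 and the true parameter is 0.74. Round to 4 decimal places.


L = |theta_hat - theta_true|
= |0.28 - 0.74| = 0.46

0.46


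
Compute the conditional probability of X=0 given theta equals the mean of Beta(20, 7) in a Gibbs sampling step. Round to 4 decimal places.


Mean of Beta(20, 7) = 0.7407
P(X=0 | theta=0.7407) = 0.2593

0.2593


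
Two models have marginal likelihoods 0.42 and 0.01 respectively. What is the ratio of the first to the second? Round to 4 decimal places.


Evidence ratio = 0.42 / 0.01
= 42.0

42.0


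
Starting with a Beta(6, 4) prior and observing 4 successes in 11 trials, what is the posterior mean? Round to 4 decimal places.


Posterior parameters: alpha = 6 + 4 = 10
beta = 4 + 7 = 11
Posterior mean = alpha / (alpha + beta) = 10 / 21
= 0.4762

0.4762


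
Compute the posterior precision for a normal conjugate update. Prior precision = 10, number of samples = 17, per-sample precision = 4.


tau_post = tau_0 + n * tau
= 10 + 17 * 4 = 78

78


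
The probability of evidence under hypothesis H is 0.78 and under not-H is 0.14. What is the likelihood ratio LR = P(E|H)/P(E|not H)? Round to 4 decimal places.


LR = 0.78 / 0.14
= 5.5714

5.5714


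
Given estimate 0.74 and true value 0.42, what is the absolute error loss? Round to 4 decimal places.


Absolute error = |estimate - true|
= |0.32| = 0.32

0.32


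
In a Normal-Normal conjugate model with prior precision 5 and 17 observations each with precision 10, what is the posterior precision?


Posterior precision = prior precision + n * observation precision
= 5 + 17 * 10
= 5 + 170 = 175

175


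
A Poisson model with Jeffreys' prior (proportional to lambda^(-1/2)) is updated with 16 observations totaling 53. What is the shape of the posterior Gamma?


Posterior = Gamma(0.5 + S, n)
= Gamma(0.5 + 53, 16)
Posterior shape = 0.5 + S = 0.5 + 53 = 53.5

53.5


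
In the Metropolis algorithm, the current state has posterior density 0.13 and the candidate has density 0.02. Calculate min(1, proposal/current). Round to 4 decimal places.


Ratio = 0.02/0.13 = 0.1538
Acceptance probability = min(1, 0.1538)
= 0.1538

0.1538


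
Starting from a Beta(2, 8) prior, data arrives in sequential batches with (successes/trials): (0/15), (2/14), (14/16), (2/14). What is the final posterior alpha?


In sequential Bayesian updating, we sum all successes.
Total successes = 18
Final alpha = 2 + 18 = 20

20


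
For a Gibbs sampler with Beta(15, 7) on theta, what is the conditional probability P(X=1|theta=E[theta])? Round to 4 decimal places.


E[theta] = 15/(15+7) = 0.6818
P(X=1|theta) = theta = 0.6818

0.6818


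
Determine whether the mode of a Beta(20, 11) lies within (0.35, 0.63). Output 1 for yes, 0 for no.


First find the mode: (a-1)/(a+b-2) = 0.6552
Is 0.6552 in (0.35, 0.63)? 0

0


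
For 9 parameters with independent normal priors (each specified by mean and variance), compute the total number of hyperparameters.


A normal prior has 2 hyperparameters per parameter.
Total = 9 * 2 = 18

18


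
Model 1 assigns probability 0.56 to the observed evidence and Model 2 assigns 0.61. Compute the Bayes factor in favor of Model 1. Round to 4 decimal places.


BF = P(data|M1) / P(data|M2)
= 0.56 / 0.61 = 0.918

0.918


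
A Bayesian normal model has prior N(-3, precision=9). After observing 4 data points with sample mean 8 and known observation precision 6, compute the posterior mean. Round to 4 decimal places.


Posterior mean = (prior_precision * prior_mean + n * data_precision * data_mean) / (prior_precision + n * data_precision)
Numerator = 9*-3 + 4*6*8 = 165
Denominator = 9 + 4*6 = 33
Posterior mean = 5.0

5.0


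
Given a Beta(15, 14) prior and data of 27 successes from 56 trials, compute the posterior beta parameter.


Number of failures = 56 - 27 = 29
Posterior beta = 14 + 29 = 43

43


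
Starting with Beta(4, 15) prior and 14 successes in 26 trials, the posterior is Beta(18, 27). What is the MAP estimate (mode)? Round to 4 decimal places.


The mode of Beta(a, b) when a > 1 and b > 1 is (a-1)/(a+b-2)
= (18 - 1) / (18 + 27 - 2)
= 17 / 43
= 0.3953

0.3953


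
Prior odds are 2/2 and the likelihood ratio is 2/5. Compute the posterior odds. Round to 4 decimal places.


Posterior odds = prior odds * likelihood ratio
= (2/2) * (2/5)
= 4 / 10
= 0.4

0.4


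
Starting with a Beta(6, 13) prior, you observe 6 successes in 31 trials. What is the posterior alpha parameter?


For a Beta-Binomial conjugate model:
Posterior alpha = prior alpha + number of successes
= 6 + 6 = 12

12


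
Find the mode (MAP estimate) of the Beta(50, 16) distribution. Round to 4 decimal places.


For Beta(a,b) with a,b > 1:
Mode = (a-1)/(a+b-2) = (50-1)/(66-2)
= 49/64 = 0.7656

0.7656


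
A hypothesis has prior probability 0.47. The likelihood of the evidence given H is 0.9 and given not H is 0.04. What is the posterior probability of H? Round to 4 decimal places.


Using Bayes' theorem:
P(E) = 0.47 * 0.9 + 0.53 * 0.04
P(E) = 0.4442
P(H|E) = (0.47 * 0.9) / 0.4442 = 0.9523

0.9523


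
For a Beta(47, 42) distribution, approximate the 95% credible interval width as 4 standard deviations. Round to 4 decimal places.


Variance of Beta(a,b) = ab / ((a+b)^2 * (a+b+1))
= 47*42 / ((89)^2 * 90)
= 0.0028
SD = sqrt(0.0028) = 0.0526
Width = 4 * SD = 0.2105

0.2105


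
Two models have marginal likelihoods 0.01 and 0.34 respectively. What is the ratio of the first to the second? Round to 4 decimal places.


Evidence ratio = 0.01 / 0.34
= 0.0294

0.0294


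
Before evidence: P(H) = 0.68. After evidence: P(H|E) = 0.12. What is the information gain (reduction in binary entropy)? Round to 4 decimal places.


Prior entropy = 0.9044
Posterior entropy = 0.5294
Information gain = 0.9044 - 0.5294 = 0.375

0.375


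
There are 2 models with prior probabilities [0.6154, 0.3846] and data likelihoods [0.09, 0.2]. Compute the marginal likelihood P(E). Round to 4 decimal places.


P(E) = sum over models of P(M_i) * P(E|M_i)
= 0.6154*0.09 + 0.3846*0.2
= 0.1323

0.1323


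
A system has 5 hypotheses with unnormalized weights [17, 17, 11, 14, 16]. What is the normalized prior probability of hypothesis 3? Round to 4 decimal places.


The normalized prior is the weight divided by the total.
Total weight = 75
P(H3) = 11 / 75 = 0.1467

0.1467


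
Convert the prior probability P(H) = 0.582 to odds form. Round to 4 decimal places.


P(not H) = 1 - 0.582 = 0.418
Odds = 0.582 / 0.418 = 1.3923

1.3923


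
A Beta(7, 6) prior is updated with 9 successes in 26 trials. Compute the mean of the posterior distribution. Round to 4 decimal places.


After update: Beta(16, 23)
Mean = 16 / (16 + 23) = 16 / 39
= 0.4103

0.4103


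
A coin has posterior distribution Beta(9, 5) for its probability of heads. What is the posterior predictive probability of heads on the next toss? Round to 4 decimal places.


Posterior predictive = E[theta] = alpha/(alpha+beta)
= 9/14
= 0.6429

0.6429


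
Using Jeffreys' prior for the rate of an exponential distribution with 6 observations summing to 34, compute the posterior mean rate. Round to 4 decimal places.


Jeffreys' prior leads to posterior Gamma(6, 34).
Mean = 6/34 = 0.1765

0.1765


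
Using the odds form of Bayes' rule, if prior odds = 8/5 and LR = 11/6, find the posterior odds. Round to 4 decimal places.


Bayes' rule in odds form: posterior odds = prior odds * LR
= (8 * 11) / (5 * 6)
= 88/30 = 2.9333

2.9333


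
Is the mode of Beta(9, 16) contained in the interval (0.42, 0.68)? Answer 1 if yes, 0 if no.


Mode = (a-1)/(a+b-2) = 8/23 = 0.3478
Interval: (0.42, 0.68)
Contains mode? 0

0


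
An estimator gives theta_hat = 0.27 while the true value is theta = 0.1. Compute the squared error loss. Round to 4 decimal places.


The squared error loss is (theta_hat - theta)^2
= (0.27 - 0.1)^2
= (0.17)^2 = 0.0289

0.0289


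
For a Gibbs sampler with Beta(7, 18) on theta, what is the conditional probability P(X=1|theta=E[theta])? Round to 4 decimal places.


E[theta] = 7/(7+18) = 0.28
P(X=1|theta) = theta = 0.28

0.28


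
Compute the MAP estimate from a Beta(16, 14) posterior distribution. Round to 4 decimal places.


MAP = mode of Beta distribution
= (alpha - 1)/(alpha + beta - 2)
= (16-1)/(16+14-2)
= 15/28 = 0.5357

0.5357


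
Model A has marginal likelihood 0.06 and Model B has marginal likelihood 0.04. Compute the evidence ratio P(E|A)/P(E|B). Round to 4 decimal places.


Evidence ratio = P(E|A) / P(E|B)
= 0.06 / 0.04
= 1.5

1.5


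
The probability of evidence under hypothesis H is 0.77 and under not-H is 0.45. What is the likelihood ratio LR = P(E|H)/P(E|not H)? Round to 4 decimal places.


LR = 0.77 / 0.45
= 1.7111

1.7111


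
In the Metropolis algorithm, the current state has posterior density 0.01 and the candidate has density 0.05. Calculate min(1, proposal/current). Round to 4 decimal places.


Ratio = 0.05/0.01 = 5.0
Acceptance probability = min(1, 5.0)
= 1.0

1.0


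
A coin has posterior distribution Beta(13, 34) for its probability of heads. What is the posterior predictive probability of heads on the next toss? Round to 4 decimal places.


Posterior predictive = E[theta] = alpha/(alpha+beta)
= 13/47
= 0.2766

0.2766


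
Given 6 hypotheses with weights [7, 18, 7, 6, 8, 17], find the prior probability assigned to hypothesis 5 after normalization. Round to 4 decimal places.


To normalize, divide each weight by the sum of all weights.
Sum = 63
Prior(H5) = 8/63 = 0.127

0.127


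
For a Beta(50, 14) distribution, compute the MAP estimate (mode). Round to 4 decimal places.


MAP = mode = (a-1)/(a+b-2)
= (50-1)/(50+14-2)
= 49/62 = 0.7903

0.7903


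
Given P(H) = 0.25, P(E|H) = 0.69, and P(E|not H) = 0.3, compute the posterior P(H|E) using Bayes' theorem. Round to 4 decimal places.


By Bayes' theorem: P(H|E) = P(E|H)*P(H) / P(E)
P(E) = P(E|H)*P(H) + P(E|not H)*P(not H)
P(E) = 0.69*0.25 + 0.3*0.75 = 0.3975
P(H|E) = 0.69*0.25 / 0.3975 = 0.434

0.434


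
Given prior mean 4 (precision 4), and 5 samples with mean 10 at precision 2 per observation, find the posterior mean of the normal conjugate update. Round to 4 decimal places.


The posterior mean is a precision-weighted average of prior and data.
Post. prec. = 4 + 10 = 14
Post. mean = (16 + 100)/14 = 116/14 = 8.2857

8.2857


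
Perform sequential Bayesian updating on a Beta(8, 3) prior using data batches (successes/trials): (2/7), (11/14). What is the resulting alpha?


Accumulate successes: 13
Posterior alpha = prior alpha + sum of successes
= 8 + 13 = 21

21


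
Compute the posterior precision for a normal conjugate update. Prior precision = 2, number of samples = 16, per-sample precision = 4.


tau_post = tau_0 + n * tau
= 2 + 16 * 4 = 66

66


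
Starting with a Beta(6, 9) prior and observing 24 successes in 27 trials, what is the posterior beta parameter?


Posterior beta = prior beta + failures
Failures = 27 - 24 = 3
beta_post = 9 + 3 = 12

12


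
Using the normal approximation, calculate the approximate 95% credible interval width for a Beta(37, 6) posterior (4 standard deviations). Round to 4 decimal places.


Var(Beta) = 37*6/(43^2 * 44) = 0.0027
SD = 0.0522
Width ~ 4*SD = 0.2089

0.2089


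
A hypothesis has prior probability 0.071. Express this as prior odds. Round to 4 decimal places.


Odds = P(H) / P(not H) = 0.071 / 0.929
= 0.0764

0.0764


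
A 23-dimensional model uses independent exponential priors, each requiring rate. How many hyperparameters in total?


Per parameter: 1 (rate).
Total = 23 * 1 = 23

23


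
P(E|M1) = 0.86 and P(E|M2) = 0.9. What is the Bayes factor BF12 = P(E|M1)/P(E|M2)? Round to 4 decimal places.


Bayes factor BF12 = P(E|M1) / P(E|M2)
= 0.86 / 0.9
= 0.9556

0.9556


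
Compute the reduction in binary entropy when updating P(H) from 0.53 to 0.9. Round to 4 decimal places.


H_before = -p*log2(p) - (1-p)*log2(1-p) for p=0.53: 0.9974
H_after for p=0.9: 0.469
Reduction = 0.9974 - 0.469 = 0.5284

0.5284


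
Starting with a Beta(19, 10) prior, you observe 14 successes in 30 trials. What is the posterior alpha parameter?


For a Beta-Binomial conjugate model:
Posterior alpha = prior alpha + number of successes
= 19 + 14 = 33

33


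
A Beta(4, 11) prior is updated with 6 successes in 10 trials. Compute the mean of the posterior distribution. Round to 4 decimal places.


After update: Beta(10, 15)
Mean = 10 / (10 + 15) = 10 / 25
= 0.4

0.4


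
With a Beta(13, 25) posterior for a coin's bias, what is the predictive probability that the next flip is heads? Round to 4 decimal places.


The predictive probability equals the posterior mean.
P(next = heads) = alpha / (alpha + beta)
= 13 / 38 = 0.3421

0.3421


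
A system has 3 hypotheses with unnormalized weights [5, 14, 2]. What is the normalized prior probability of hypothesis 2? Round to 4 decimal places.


The normalized prior is the weight divided by the total.
Total weight = 21
P(H2) = 14 / 21 = 0.6667

0.6667


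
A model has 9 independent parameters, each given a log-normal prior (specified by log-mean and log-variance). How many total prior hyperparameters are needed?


Each log-normal prior needs 2 hyperparameters (log-mean and log-variance).
Total = 2 * 9 = 18

18


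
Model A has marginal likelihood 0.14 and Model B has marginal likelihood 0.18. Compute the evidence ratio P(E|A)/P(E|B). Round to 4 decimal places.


Evidence ratio = P(E|A) / P(E|B)
= 0.14 / 0.18
= 0.7778

0.7778


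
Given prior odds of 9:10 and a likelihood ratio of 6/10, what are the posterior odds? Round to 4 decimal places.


Posterior odds = prior odds * LR
Prior odds = 9/10 = 0.9
LR = 6/10 = 0.6
Posterior odds = 0.9 * 0.6 = 0.54

0.54


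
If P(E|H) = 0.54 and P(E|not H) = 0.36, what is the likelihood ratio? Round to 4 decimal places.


Likelihood ratio = P(E|H) / P(E|not H)
= 0.54 / 0.36
= 1.5

1.5


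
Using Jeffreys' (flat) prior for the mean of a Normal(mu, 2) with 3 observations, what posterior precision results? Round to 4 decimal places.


Flat prior means prior precision is 0.
Posterior precision = n / sigma^2 = 3/2 = 1.5

1.5


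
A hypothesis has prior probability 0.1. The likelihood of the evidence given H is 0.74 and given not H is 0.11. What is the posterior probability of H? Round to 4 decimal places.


Using Bayes' theorem:
P(E) = 0.1 * 0.74 + 0.9 * 0.11
P(E) = 0.173
P(H|E) = (0.1 * 0.74) / 0.173 = 0.4277

0.4277


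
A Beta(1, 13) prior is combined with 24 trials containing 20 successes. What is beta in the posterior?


In conjugate updating:
beta_posterior = beta_prior + (n - k)
= 13 + (24 - 20)
= 13 + 4 = 17

17


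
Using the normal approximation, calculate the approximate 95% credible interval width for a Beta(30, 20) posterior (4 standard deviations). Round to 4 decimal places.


Var(Beta) = 30*20/(50^2 * 51) = 0.0047
SD = 0.0686
Width ~ 4*SD = 0.2744

0.2744


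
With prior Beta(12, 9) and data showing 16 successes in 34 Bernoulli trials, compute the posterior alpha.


Conjugate update: alpha_posterior = alpha_prior + k
= 12 + 16 = 28

28


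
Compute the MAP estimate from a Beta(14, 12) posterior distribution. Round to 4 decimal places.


MAP = mode of Beta distribution
= (alpha - 1)/(alpha + beta - 2)
= (14-1)/(14+12-2)
= 13/24 = 0.5417

0.5417


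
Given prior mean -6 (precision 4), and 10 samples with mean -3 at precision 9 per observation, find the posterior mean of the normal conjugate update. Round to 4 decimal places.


The posterior mean is a precision-weighted average of prior and data.
Post. prec. = 4 + 90 = 94
Post. mean = (-24 + -270)/94 = -294/94 = -3.1277

-3.1277


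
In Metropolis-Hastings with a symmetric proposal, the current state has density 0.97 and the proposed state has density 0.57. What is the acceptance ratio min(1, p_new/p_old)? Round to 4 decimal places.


Ratio = p_new / p_old = 0.57 / 0.97 = 0.5876
Acceptance = min(1, 0.5876) = 0.5876

0.5876


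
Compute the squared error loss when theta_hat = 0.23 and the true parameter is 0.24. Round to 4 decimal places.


L = (theta_hat - theta_true)^2
= (0.23 - 0.24)^2
= -0.01^2 = 0.0001

0.0001


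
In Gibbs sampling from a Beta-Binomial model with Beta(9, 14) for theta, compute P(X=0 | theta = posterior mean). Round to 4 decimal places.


Posterior mean = alpha/(alpha+beta) = 9/23 = 0.3913
P(X=0|theta=mean) = 1 - theta = 0.6087

0.6087


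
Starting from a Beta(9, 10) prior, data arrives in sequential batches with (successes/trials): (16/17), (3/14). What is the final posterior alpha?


In sequential Bayesian updating, we sum all successes.
Total successes = 19
Final alpha = 9 + 19 = 28

28


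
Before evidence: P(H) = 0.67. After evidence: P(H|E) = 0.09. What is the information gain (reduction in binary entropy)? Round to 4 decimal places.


Prior entropy = 0.9149
Posterior entropy = 0.4365
Information gain = 0.9149 - 0.4365 = 0.4785

0.4785


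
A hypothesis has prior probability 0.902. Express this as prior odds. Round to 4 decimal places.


Odds = P(H) / P(not H) = 0.902 / 0.098
= 9.2041

9.2041


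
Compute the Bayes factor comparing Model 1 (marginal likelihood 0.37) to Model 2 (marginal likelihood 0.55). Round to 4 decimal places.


BF12 = marginal likelihood of M1 / marginal likelihood of M2
= 0.37/0.55
= 0.6727

0.6727


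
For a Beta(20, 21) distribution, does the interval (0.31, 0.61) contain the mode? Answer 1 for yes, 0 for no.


Mode of Beta(a,b) = (a-1)/(a+b-2)
= (20-1)/(20+21-2) = 0.4872
Check: 0.31 <= 0.4872 <= 0.61?
Result: 1

1


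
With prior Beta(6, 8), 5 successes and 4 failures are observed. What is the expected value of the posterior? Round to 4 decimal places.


Posterior = Beta(11, 12)
E[theta] = alpha/(alpha+beta)
= 11/23 = 0.4783

0.4783


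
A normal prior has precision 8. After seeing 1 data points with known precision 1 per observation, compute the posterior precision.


In the conjugate normal model, precisions add:
tau_posterior = tau_prior + n * tau_data
= 8 + 1*1 = 9

9


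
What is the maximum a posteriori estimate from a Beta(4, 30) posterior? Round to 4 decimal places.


The MAP estimate equals the mode of the distribution.
Mode of Beta(a,b) = (a-1)/(a+b-2)
= 3/32
= 0.0938

0.0938


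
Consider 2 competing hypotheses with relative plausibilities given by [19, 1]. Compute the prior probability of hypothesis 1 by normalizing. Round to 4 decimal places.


Sum of weights = 19 + 1 = 20
Normalized prior for H1 = 19 / 20
= 0.95

0.95


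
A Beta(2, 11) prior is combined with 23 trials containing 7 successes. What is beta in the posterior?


In conjugate updating:
beta_posterior = beta_prior + (n - k)
= 11 + (23 - 7)
= 11 + 16 = 27

27


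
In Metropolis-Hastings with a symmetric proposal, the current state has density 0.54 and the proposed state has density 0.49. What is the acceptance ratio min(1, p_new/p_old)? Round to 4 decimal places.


Ratio = p_new / p_old = 0.49 / 0.54 = 0.9074
Acceptance = min(1, 0.9074) = 0.9074

0.9074


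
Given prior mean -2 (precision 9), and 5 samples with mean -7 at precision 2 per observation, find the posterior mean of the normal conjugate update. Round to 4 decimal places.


The posterior mean is a precision-weighted average of prior and data.
Post. prec. = 9 + 10 = 19
Post. mean = (-18 + -70)/19 = -88/19 = -4.6316

-4.6316


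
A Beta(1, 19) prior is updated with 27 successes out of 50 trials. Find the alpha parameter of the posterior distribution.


In the Beta-Binomial conjugate update:
alpha_post = alpha_prior + successes
= 1 + 27
= 28

28


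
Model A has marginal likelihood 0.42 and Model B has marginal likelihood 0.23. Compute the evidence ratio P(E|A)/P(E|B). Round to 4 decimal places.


Evidence ratio = P(E|A) / P(E|B)
= 0.42 / 0.23
= 1.8261

1.8261


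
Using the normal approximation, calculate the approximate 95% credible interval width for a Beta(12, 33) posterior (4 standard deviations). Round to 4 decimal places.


Var(Beta) = 12*33/(45^2 * 46) = 0.0043
SD = 0.0652
Width ~ 4*SD = 0.2608

0.2608


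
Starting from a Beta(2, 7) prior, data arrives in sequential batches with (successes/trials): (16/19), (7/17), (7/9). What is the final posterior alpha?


In sequential Bayesian updating, we sum all successes.
Total successes = 30
Final alpha = 2 + 30 = 32

32


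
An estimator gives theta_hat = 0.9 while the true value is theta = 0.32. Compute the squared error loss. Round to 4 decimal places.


The squared error loss is (theta_hat - theta)^2
= (0.9 - 0.32)^2
= (0.58)^2 = 0.3364

0.3364


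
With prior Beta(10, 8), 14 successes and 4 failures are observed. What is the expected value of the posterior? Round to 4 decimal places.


Posterior = Beta(24, 12)
E[theta] = alpha/(alpha+beta)
= 24/36 = 0.6667

0.6667


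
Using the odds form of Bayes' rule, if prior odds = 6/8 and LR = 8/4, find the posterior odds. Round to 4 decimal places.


Bayes' rule in odds form: posterior odds = prior odds * LR
= (6 * 8) / (8 * 4)
= 48/32 = 1.5

1.5


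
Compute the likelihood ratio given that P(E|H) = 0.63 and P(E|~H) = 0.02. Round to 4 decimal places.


LR = P(E|H) / P(E|~H)
= 0.63 / 0.02 = 31.5

31.5


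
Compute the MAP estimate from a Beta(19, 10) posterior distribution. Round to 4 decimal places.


MAP = mode of Beta distribution
= (alpha - 1)/(alpha + beta - 2)
= (19-1)/(19+10-2)
= 18/27 = 0.6667

0.6667


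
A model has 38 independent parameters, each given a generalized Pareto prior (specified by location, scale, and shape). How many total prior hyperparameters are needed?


Each generalized Pareto prior needs 3 hyperparameters (location, scale, and shape).
Total = 3 * 38 = 114

114


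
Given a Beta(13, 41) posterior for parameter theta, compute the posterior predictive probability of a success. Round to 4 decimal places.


For a Beta-Bernoulli model, the predictive probability is the mean:
P(success) = 13/(13+41) = 13/54 = 0.2407

0.2407


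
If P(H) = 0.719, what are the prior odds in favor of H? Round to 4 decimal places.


Prior odds = P(H) / (1 - P(H))
= 0.719 / 0.281
= 2.5587

2.5587


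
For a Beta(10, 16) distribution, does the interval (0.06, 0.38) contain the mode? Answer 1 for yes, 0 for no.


Mode of Beta(a,b) = (a-1)/(a+b-2)
= (10-1)/(10+16-2) = 0.375
Check: 0.06 <= 0.375 <= 0.38?
Result: 1

1


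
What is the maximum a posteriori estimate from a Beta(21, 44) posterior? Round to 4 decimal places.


The MAP estimate equals the mode of the distribution.
Mode of Beta(a,b) = (a-1)/(a+b-2)
= 20/63
= 0.3175

0.3175


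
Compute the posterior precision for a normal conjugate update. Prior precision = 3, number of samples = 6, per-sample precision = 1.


tau_post = tau_0 + n * tau
= 3 + 6 * 1 = 9

9


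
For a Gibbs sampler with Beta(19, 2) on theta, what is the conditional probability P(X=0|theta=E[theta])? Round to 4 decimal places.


E[theta] = 19/(19+2) = 0.9048
P(X=0|theta) = 1 - theta = 0.0952

0.0952


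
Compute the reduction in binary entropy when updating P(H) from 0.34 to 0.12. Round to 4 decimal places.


H_before = -p*log2(p) - (1-p)*log2(1-p) for p=0.34: 0.9248
H_after for p=0.12: 0.5294
Reduction = 0.9248 - 0.5294 = 0.3955

0.3955


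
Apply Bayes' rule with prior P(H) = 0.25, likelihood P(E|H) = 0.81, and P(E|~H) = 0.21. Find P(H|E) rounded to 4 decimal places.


Step 1: Compute marginal P(E) = P(E|H)P(H) + P(E|~H)P(~H)
= 0.81*0.25 + 0.21*0.75 = 0.36
Step 2: P(H|E) = P(E|H)P(H)/P(E) = 0.2025/0.36
= 0.5625

0.5625


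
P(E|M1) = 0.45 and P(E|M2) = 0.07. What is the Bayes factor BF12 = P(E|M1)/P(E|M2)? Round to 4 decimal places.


Bayes factor BF12 = P(E|M1) / P(E|M2)
= 0.45 / 0.07
= 6.4286

6.4286


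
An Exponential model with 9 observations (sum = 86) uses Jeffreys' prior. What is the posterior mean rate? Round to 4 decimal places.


Posterior Gamma(9, 86)
E[lambda] = 9/86 = 0.1047

0.1047


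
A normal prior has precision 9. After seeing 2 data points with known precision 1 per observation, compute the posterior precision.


In the conjugate normal model, precisions add:
tau_posterior = tau_prior + n * tau_data
= 9 + 2*1 = 11

11


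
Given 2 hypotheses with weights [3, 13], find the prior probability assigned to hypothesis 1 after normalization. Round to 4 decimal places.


To normalize, divide each weight by the sum of all weights.
Sum = 16
Prior(H1) = 3/16 = 0.1875

0.1875


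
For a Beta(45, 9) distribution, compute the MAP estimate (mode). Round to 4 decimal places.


MAP = mode = (a-1)/(a+b-2)
= (45-1)/(45+9-2)
= 44/52 = 0.8462

0.8462


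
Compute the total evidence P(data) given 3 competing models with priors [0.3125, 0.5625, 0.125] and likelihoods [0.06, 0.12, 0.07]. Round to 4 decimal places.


Marginal likelihood = sum P(model_i) * P(data|model_i)
Model 1: 0.3125 * 0.06 = 0.0187
Model 2: 0.5625 * 0.12 = 0.0675
Model 3: 0.125 * 0.07 = 0.0088
Total = 0.095

0.095


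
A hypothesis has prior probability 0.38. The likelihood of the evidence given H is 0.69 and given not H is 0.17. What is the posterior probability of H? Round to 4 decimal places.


Using Bayes' theorem:
P(E) = 0.38 * 0.69 + 0.62 * 0.17
P(E) = 0.3676
P(H|E) = (0.38 * 0.69) / 0.3676 = 0.7133

0.7133


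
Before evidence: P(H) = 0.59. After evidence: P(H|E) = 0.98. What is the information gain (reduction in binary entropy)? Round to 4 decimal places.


Prior entropy = 0.9765
Posterior entropy = 0.1414
Information gain = 0.9765 - 0.1414 = 0.8351

0.8351


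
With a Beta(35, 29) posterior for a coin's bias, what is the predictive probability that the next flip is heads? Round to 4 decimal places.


The predictive probability equals the posterior mean.
P(next = heads) = alpha / (alpha + beta)
= 35 / 64 = 0.5469

0.5469


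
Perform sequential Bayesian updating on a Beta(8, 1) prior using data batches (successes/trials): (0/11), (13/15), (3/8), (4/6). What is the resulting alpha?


Accumulate successes: 20
Posterior alpha = prior alpha + sum of successes
= 8 + 20 = 28

28


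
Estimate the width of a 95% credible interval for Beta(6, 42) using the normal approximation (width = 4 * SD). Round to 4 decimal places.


For Beta(a,b): Var = ab/((a+b)^2(a+b+1))
Var = 0.0022, SD = 0.0472
Approximate 95% CI width = 4 * 0.0472 = 0.189

0.189


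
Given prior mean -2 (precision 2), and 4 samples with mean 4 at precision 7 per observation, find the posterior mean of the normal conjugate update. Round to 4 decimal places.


The posterior mean is a precision-weighted average of prior and data.
Post. prec. = 2 + 28 = 30
Post. mean = (-4 + 112)/30 = 108/30 = 3.6

3.6


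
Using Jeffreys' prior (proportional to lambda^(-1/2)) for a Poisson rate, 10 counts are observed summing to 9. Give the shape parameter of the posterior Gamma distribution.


Conjugate update: Gamma(prior_shape + S, prior_rate + n).
Prior shape = 0.5, prior rate = 0.
Posterior shape = 0.5 + S = 0.5 + 9 = 9.5

9.5


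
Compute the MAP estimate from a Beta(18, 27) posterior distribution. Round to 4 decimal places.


MAP = mode of Beta distribution
= (alpha - 1)/(alpha + beta - 2)
= (18-1)/(18+27-2)
= 17/43 = 0.3953

0.3953


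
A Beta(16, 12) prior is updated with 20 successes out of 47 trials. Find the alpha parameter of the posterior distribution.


In the Beta-Binomial conjugate update:
alpha_post = alpha_prior + successes
= 16 + 20
= 36

36


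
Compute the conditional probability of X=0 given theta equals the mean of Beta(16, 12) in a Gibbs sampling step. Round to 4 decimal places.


Mean of Beta(16, 12) = 0.5714
P(X=0 | theta=0.5714) = 0.4286

0.4286


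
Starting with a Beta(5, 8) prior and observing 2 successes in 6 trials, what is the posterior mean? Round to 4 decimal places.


Posterior parameters: alpha = 5 + 2 = 7
beta = 8 + 4 = 12
Posterior mean = alpha / (alpha + beta) = 7 / 19
= 0.3684

0.3684


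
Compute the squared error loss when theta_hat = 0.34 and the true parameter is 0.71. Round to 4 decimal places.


L = (theta_hat - theta_true)^2
= (0.34 - 0.71)^2
= -0.37^2 = 0.1369

0.1369


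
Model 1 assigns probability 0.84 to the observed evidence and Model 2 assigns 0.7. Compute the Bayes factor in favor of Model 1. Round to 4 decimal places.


BF = P(data|M1) / P(data|M2)
= 0.84 / 0.7 = 1.2

1.2


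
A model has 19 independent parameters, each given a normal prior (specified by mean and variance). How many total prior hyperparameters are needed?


Each normal prior needs 2 hyperparameters (mean and variance).
Total = 2 * 19 = 38

38


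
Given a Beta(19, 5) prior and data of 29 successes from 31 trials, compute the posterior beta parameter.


Number of failures = 31 - 29 = 2
Posterior beta = 5 + 2 = 7

7


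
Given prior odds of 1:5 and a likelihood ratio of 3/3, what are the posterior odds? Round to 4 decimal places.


Posterior odds = prior odds * LR
Prior odds = 1/5 = 0.2
LR = 3/3 = 1.0
Posterior odds = 0.2 * 1.0 = 0.2

0.2


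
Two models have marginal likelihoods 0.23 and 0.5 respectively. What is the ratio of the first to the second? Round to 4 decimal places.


Evidence ratio = 0.23 / 0.5
= 0.46

0.46


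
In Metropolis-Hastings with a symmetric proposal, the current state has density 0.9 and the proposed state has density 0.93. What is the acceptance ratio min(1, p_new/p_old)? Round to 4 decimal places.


Ratio = p_new / p_old = 0.93 / 0.9 = 1.0333
Acceptance = min(1, 1.0333) = 1.0

1.0


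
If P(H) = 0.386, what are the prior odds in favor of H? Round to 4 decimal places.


Prior odds = P(H) / (1 - P(H))
= 0.386 / 0.614
= 0.6287

0.6287


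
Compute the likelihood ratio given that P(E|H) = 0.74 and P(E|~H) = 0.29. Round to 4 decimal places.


LR = P(E|H) / P(E|~H)
= 0.74 / 0.29 = 2.5517

2.5517


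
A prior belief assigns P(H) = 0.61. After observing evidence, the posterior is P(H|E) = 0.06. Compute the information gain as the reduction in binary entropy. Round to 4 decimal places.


H(prior) = -0.61*log2(0.61) - 0.39*log2(0.39)
= 0.9648
H(post) = -0.06*log2(0.06) - 0.94*log2(0.94)
= 0.3274
IG = 0.9648 - 0.3274 = 0.6374

0.6374


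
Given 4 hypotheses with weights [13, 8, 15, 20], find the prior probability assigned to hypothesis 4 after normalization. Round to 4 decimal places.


To normalize, divide each weight by the sum of all weights.
Sum = 56
Prior(H4) = 20/56 = 0.3571

0.3571


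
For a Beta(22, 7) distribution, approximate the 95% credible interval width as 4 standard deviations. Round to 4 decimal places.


Variance of Beta(a,b) = ab / ((a+b)^2 * (a+b+1))
= 22*7 / ((29)^2 * 30)
= 0.0061
SD = sqrt(0.0061) = 0.0781
Width = 4 * SD = 0.3125

0.3125


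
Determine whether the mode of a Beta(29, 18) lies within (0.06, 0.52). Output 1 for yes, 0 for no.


First find the mode: (a-1)/(a+b-2) = 0.6222
Is 0.6222 in (0.06, 0.52)? 0

0


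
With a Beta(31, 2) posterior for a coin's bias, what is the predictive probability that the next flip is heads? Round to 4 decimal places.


The predictive probability equals the posterior mean.
P(next = heads) = alpha / (alpha + beta)
= 31 / 33 = 0.9394

0.9394


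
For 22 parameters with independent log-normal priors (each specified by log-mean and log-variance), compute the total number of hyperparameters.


A log-normal prior has 2 hyperparameters per parameter.
Total = 22 * 2 = 44

44


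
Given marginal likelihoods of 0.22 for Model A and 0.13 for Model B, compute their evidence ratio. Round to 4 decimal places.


Ratio = ML(A) / ML(B) = 0.22/0.13
= 1.6923

1.6923


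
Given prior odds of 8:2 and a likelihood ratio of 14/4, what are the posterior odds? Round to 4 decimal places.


Posterior odds = prior odds * LR
Prior odds = 8/2 = 4.0
LR = 14/4 = 3.5
Posterior odds = 4.0 * 3.5 = 14.0

14.0


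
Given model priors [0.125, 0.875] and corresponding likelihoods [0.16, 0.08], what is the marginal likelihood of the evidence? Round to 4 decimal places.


P(E) = sum_i P(M_i) P(E|M_i)
= 0.02 + 0.07
= 0.09

0.09


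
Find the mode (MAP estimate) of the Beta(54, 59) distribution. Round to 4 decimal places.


For Beta(a,b) with a,b > 1:
Mode = (a-1)/(a+b-2) = (54-1)/(113-2)
= 53/111 = 0.4775

0.4775


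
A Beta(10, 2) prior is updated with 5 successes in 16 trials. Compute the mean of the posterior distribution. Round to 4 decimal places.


After update: Beta(15, 13)
Mean = 15 / (15 + 13) = 15 / 28
= 0.5357

0.5357


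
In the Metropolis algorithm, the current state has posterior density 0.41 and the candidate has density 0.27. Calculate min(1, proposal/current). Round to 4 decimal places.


Ratio = 0.27/0.41 = 0.6585
Acceptance probability = min(1, 0.6585)
= 0.6585

0.6585


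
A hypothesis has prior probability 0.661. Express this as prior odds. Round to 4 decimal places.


Odds = P(H) / P(not H) = 0.661 / 0.339
= 1.9499

1.9499


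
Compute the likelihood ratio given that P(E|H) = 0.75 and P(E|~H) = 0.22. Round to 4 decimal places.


LR = P(E|H) / P(E|~H)
= 0.75 / 0.22 = 3.4091

3.4091


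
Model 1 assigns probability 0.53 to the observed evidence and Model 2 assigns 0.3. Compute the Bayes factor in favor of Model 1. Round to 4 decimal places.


BF = P(data|M1) / P(data|M2)
= 0.53 / 0.3 = 1.7667

1.7667


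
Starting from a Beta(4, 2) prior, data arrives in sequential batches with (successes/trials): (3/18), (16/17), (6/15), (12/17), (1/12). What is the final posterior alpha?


In sequential Bayesian updating, we sum all successes.
Total successes = 38
Final alpha = 4 + 38 = 42

42


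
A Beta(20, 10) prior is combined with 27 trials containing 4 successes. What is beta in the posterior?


In conjugate updating:
beta_posterior = beta_prior + (n - k)
= 10 + (27 - 4)
= 10 + 23 = 33

33


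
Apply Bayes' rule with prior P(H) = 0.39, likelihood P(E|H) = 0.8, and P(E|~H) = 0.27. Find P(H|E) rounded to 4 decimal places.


Step 1: Compute marginal P(E) = P(E|H)P(H) + P(E|~H)P(~H)
= 0.8*0.39 + 0.27*0.61 = 0.4767
Step 2: P(H|E) = P(E|H)P(H)/P(E) = 0.312/0.4767
= 0.6545

0.6545
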